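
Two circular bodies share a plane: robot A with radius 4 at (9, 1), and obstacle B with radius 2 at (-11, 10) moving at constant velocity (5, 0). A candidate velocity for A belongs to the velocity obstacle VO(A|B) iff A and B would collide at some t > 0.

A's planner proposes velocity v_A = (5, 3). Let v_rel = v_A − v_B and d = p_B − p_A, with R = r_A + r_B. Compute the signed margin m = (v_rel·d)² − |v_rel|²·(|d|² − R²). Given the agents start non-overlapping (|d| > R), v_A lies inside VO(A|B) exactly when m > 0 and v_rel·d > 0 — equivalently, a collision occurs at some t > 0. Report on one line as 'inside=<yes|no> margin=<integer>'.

d = (-20, 9),  |d|² = 481;  R = 4+2 = 6,  c = 481−6² = 445
v_rel = (0, 3),  |v_rel|² = 9;  v_rel·d = (0)·(-20) + (3)·(9) = 27
9·t² − 54·t + 445 = 0  ⇒  m = 27² − 9·445 = -3276
m = -3276 < 0,  v_rel·d = 27 > 0  ⇒  outside

inside=no margin=-3276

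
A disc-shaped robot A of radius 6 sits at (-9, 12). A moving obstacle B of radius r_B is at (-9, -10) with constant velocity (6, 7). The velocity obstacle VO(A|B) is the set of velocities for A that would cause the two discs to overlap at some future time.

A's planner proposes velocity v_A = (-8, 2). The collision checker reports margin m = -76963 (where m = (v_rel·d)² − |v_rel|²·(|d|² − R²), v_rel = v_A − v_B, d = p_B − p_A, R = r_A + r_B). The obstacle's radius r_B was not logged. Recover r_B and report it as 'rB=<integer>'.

m = -76963
d = (0, -22);  v_rel = (-14, -5),  |v_rel|² = 221
v_rel×d = (-14)·(-22) − (-5)·(0) = 308
since m = R²·221 − 308²:  R² = (94864 + -76963) / 221 = 81
R = √81 = 9  ⇒  r_B = 9 − 6 = 3

rB=3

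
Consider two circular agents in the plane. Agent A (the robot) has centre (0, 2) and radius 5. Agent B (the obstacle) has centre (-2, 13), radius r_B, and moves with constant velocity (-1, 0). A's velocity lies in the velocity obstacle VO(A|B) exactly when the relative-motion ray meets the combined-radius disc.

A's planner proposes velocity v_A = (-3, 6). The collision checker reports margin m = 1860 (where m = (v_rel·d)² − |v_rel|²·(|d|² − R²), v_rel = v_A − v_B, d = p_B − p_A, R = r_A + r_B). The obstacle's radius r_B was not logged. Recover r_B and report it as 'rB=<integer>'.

m = 1860
d = (-2, 11);  v_rel = (-2, 6),  |v_rel|² = 40
v_rel×d = (-2)·(11) − (6)·(-2) = -10
since m = R²·40 − (-10)²:  R² = (100 + 1860) / 40 = 49
R = √49 = 7  ⇒  r_B = 7 − 5 = 2

rB=2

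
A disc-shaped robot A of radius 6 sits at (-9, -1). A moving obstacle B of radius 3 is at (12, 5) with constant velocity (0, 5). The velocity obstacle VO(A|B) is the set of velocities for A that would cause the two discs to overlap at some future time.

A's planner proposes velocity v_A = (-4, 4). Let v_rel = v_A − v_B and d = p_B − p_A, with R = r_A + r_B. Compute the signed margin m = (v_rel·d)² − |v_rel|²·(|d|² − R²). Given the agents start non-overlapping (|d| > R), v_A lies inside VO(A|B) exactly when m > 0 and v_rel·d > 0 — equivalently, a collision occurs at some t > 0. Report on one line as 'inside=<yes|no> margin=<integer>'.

d = (21, 6),  |d|² = 477;  R = 6+3 = 9,  c = 477−9² = 396
v_rel = (-4, -1),  |v_rel|² = 17;  v_rel·d = (-4)·(21) + (-1)·(6) = -90
17·t² + 180·t + 396 = 0  ⇒  m = (-90)² − 17·396 = 1368
m = 1368 > 0,  v_rel·d = -90 < 0  ⇒  outside

inside=no margin=1368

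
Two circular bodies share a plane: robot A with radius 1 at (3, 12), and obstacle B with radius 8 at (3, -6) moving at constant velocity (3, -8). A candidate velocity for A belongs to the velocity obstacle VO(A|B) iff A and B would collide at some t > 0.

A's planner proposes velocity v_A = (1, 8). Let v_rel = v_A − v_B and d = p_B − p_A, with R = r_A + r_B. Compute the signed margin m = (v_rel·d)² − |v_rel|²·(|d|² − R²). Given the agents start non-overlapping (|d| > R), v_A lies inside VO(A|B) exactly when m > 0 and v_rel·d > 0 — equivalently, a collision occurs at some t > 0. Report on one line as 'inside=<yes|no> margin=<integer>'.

d = (0, -18),  |d|² = 324;  R = 1+8 = 9,  c = 324−9² = 243
v_rel = (-2, 16),  |v_rel|² = 260;  v_rel·d = (-2)·(0) + (16)·(-18) = -288
260·t² + 576·t + 243 = 0  ⇒  m = (-288)² − 260·243 = 19764
m = 19764 > 0,  v_rel·d = -288 < 0  ⇒  outside

inside=no margin=19764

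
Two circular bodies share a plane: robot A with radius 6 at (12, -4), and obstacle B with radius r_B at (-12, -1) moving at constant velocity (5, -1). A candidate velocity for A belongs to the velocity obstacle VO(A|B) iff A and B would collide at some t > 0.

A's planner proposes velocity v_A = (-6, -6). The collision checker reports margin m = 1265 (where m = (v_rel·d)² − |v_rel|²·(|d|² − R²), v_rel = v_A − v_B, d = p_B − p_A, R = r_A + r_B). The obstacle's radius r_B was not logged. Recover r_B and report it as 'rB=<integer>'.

m = 1265
d = (-24, 3);  v_rel = (-11, -5),  |v_rel|² = 146
v_rel×d = (-11)·(3) − (-5)·(-24) = -153
since m = R²·146 − (-153)²:  R² = (23409 + 1265) / 146 = 169
R = √169 = 13  ⇒  r_B = 13 − 6 = 7

rB=7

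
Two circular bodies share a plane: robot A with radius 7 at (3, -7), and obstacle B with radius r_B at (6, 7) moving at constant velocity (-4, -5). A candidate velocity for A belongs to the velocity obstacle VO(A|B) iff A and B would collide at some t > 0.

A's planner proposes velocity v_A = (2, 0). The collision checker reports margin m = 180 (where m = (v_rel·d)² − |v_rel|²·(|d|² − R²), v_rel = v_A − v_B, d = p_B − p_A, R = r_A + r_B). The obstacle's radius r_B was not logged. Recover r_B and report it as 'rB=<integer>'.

m = 180
d = (3, 14);  v_rel = (6, 5),  |v_rel|² = 61
v_rel×d = (6)·(14) − (5)·(3) = 69
since m = R²·61 − 69²:  R² = (4761 + 180) / 61 = 81
R = √81 = 9  ⇒  r_B = 9 − 7 = 2

rB=2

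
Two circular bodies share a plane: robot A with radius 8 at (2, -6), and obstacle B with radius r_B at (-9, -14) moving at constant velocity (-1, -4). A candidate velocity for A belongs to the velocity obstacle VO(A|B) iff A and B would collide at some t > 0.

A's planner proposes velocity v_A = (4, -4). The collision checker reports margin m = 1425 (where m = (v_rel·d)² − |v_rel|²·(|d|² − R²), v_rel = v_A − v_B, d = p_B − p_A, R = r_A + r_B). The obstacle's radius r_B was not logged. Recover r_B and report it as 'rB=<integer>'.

m = 1425
d = (-11, -8);  v_rel = (5, 0),  |v_rel|² = 25
v_rel×d = (5)·(-8) − (0)·(-11) = -40
since m = R²·25 − (-40)²:  R² = (1600 + 1425) / 25 = 121
R = √121 = 11  ⇒  r_B = 11 − 8 = 3

rB=3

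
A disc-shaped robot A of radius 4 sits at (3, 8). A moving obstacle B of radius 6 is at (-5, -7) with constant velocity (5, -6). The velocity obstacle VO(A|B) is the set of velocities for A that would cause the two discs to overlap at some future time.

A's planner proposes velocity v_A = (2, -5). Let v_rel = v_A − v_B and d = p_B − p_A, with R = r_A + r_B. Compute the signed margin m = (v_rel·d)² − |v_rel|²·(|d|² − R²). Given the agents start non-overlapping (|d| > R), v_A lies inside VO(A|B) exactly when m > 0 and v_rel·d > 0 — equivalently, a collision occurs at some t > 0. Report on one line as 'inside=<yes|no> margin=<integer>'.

d = (-8, -15),  |d|² = 289;  R = 4+6 = 10,  c = 289−10² = 189
v_rel = (-3, 1),  |v_rel|² = 10;  v_rel·d = (-3)·(-8) + (1)·(-15) = 9
10·t² − 18·t + 189 = 0  ⇒  m = 9² − 10·189 = -1809
m = -1809 < 0,  v_rel·d = 9 > 0  ⇒  outside

inside=no margin=-1809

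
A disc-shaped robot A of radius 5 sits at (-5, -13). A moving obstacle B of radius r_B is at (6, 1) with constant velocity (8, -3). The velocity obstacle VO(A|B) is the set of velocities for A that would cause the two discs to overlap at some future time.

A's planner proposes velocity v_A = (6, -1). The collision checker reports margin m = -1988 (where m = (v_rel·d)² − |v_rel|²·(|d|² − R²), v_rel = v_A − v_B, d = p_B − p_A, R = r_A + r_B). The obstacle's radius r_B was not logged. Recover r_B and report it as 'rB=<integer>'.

m = -1988
d = (11, 14);  v_rel = (-2, 2),  |v_rel|² = 8
v_rel×d = (-2)·(14) − (2)·(11) = -50
since m = R²·8 − (-50)²:  R² = (2500 + -1988) / 8 = 64
R = √64 = 8  ⇒  r_B = 8 − 5 = 3

rB=3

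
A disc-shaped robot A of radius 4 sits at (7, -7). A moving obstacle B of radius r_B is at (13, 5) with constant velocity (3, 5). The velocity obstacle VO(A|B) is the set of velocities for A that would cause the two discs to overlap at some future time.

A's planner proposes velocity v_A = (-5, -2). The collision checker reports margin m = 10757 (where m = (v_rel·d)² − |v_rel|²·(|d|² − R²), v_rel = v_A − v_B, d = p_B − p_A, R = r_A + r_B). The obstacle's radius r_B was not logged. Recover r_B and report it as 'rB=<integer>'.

m = 10757
d = (6, 12);  v_rel = (-8, -7),  |v_rel|² = 113
v_rel×d = (-8)·(12) − (-7)·(6) = -54
since m = R²·113 − (-54)²:  R² = (2916 + 10757) / 113 = 121
R = √121 = 11  ⇒  r_B = 11 − 4 = 7

rB=7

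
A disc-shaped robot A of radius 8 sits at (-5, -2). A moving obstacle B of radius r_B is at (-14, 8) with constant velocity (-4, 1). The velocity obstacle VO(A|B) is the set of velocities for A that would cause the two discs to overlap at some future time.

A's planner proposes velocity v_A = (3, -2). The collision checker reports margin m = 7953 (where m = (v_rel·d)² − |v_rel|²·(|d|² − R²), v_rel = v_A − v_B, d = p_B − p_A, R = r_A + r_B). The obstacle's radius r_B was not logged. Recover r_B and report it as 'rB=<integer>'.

m = 7953
d = (-9, 10);  v_rel = (7, -3),  |v_rel|² = 58
v_rel×d = (7)·(10) − (-3)·(-9) = 43
since m = R²·58 − 43²:  R² = (1849 + 7953) / 58 = 169
R = √169 = 13  ⇒  r_B = 13 − 8 = 5

rB=5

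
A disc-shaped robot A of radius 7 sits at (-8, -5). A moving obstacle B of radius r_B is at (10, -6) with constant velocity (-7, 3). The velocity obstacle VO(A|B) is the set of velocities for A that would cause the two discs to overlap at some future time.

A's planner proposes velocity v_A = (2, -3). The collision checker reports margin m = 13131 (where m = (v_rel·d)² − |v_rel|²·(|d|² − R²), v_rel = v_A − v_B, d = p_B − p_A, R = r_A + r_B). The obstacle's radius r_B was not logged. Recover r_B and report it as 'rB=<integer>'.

m = 13131
d = (18, -1);  v_rel = (9, -6),  |v_rel|² = 117
v_rel×d = (9)·(-1) − (-6)·(18) = 99
since m = R²·117 − 99²:  R² = (9801 + 13131) / 117 = 196
R = √196 = 14  ⇒  r_B = 14 − 7 = 7

rB=7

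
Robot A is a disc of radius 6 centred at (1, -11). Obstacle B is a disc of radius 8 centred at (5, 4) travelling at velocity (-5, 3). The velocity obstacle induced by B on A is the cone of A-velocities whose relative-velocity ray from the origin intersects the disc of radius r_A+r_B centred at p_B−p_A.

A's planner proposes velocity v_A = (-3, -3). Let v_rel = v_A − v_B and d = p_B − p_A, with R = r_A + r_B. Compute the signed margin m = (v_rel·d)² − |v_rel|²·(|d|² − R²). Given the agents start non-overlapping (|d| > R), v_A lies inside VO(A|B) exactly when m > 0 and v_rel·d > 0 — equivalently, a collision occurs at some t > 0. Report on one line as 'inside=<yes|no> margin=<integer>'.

d = (4, 15),  |d|² = 241;  R = 6+8 = 14,  c = 241−14² = 45
v_rel = (2, -6),  |v_rel|² = 40;  v_rel·d = (2)·(4) + (-6)·(15) = -82
40·t² + 164·t + 45 = 0  ⇒  m = (-82)² − 40·45 = 4924
m = 4924 > 0,  v_rel·d = -82 < 0  ⇒  outside

inside=no margin=4924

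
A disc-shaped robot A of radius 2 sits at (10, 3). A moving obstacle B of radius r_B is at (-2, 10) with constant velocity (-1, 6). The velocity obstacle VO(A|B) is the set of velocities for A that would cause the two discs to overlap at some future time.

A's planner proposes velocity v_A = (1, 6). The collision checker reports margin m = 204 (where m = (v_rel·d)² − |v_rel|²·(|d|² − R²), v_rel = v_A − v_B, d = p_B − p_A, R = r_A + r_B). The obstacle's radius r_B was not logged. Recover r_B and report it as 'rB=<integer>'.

m = 204
d = (-12, 7);  v_rel = (2, 0),  |v_rel|² = 4
v_rel×d = (2)·(7) − (0)·(-12) = 14
since m = R²·4 − 14²:  R² = (196 + 204) / 4 = 100
R = √100 = 10  ⇒  r_B = 10 − 2 = 8

rB=8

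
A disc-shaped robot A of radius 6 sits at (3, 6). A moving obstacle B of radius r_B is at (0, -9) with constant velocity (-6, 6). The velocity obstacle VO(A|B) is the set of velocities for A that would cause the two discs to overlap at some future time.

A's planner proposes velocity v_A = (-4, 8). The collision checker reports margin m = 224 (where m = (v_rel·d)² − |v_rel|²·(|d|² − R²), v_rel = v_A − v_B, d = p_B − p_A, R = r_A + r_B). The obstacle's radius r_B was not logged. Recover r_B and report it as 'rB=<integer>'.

m = 224
d = (-3, -15);  v_rel = (2, 2),  |v_rel|² = 8
v_rel×d = (2)·(-15) − (2)·(-3) = -24
since m = R²·8 − (-24)²:  R² = (576 + 224) / 8 = 100
R = √100 = 10  ⇒  r_B = 10 − 6 = 4

rB=4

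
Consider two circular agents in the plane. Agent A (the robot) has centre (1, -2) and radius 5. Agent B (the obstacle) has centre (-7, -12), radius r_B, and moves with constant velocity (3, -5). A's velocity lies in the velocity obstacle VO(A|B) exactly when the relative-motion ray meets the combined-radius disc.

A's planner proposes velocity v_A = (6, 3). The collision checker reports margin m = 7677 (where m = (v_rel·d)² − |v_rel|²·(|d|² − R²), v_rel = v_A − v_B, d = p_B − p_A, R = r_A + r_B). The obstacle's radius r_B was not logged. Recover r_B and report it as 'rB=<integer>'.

m = 7677
d = (-8, -10);  v_rel = (3, 8),  |v_rel|² = 73
v_rel×d = (3)·(-10) − (8)·(-8) = 34
since m = R²·73 − 34²:  R² = (1156 + 7677) / 73 = 121
R = √121 = 11  ⇒  r_B = 11 − 5 = 6

rB=6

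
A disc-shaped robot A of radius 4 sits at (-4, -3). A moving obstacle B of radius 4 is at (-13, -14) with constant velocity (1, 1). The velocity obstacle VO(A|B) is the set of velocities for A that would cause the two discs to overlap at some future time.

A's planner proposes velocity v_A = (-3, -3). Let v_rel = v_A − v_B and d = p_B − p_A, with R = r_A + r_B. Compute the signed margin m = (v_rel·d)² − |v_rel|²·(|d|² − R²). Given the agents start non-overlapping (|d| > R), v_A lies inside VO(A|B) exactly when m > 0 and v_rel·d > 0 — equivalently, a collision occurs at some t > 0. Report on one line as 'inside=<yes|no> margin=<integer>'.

d = (-9, -11),  |d|² = 202;  R = 4+4 = 8,  c = 202−8² = 138
v_rel = (-4, -4),  |v_rel|² = 32;  v_rel·d = (-4)·(-9) + (-4)·(-11) = 80
32·t² − 160·t + 138 = 0  ⇒  m = 80² − 32·138 = 1984
m = 1984 > 0,  v_rel·d = 80 > 0  ⇒  inside

inside=yes margin=1984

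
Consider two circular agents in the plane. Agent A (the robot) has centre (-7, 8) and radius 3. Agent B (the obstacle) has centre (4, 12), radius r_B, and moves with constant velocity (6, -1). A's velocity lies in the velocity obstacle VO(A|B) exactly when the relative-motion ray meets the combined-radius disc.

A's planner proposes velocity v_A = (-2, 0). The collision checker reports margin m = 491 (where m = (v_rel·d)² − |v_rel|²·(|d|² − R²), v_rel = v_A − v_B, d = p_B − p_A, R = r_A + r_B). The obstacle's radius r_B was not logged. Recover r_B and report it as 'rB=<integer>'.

m = 491
d = (11, 4);  v_rel = (-8, 1),  |v_rel|² = 65
v_rel×d = (-8)·(4) − (1)·(11) = -43
since m = R²·65 − (-43)²:  R² = (1849 + 491) / 65 = 36
R = √36 = 6  ⇒  r_B = 6 − 3 = 3

rB=3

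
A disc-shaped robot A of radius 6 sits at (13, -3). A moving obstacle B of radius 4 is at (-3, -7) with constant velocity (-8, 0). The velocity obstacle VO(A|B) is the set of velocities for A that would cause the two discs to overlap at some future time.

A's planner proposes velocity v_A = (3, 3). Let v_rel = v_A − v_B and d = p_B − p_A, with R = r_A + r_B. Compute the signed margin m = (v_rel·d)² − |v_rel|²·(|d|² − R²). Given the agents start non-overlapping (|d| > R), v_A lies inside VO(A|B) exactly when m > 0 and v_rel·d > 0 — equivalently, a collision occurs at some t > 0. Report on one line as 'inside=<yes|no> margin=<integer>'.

d = (-16, -4),  |d|² = 272;  R = 6+4 = 10,  c = 272−10² = 172
v_rel = (11, 3),  |v_rel|² = 130;  v_rel·d = (11)·(-16) + (3)·(-4) = -188
130·t² + 376·t + 172 = 0  ⇒  m = (-188)² − 130·172 = 12984
m = 12984 > 0,  v_rel·d = -188 < 0  ⇒  outside

inside=no margin=12984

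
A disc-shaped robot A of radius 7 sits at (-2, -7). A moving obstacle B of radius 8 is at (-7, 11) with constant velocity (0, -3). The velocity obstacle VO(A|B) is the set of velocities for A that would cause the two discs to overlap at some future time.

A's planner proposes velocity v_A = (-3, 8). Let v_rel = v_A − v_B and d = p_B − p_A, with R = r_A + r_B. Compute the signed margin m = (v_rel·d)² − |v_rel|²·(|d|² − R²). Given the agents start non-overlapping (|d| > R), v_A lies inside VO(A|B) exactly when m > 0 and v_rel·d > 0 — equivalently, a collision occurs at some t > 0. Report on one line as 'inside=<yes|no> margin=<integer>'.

d = (-5, 18),  |d|² = 349;  R = 7+8 = 15,  c = 349−15² = 124
v_rel = (-3, 11),  |v_rel|² = 130;  v_rel·d = (-3)·(-5) + (11)·(18) = 213
130·t² − 426·t + 124 = 0  ⇒  m = 213² − 130·124 = 29249
m = 29249 > 0,  v_rel·d = 213 > 0  ⇒  inside

inside=yes margin=29249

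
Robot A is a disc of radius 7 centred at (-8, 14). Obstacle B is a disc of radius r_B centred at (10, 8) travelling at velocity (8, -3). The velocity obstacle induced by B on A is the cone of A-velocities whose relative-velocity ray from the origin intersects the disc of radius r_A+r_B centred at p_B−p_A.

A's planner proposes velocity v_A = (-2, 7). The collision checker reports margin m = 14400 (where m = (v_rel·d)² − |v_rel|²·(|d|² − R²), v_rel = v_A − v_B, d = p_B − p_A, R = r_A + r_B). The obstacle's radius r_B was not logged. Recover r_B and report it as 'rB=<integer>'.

m = 14400
d = (18, -6);  v_rel = (-10, 10),  |v_rel|² = 200
v_rel×d = (-10)·(-6) − (10)·(18) = -120
since m = R²·200 − (-120)²:  R² = (14400 + 14400) / 200 = 144
R = √144 = 12  ⇒  r_B = 12 − 7 = 5

rB=5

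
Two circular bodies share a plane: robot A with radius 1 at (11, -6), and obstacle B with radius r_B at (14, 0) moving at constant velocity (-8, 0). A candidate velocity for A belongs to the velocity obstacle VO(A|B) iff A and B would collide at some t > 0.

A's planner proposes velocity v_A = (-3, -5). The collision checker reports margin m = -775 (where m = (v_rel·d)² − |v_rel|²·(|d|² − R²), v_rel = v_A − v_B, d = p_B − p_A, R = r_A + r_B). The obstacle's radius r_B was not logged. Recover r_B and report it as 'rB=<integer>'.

m = -775
d = (3, 6);  v_rel = (5, -5),  |v_rel|² = 50
v_rel×d = (5)·(6) − (-5)·(3) = 45
since m = R²·50 − 45²:  R² = (2025 + -775) / 50 = 25
R = √25 = 5  ⇒  r_B = 5 − 1 = 4

rB=4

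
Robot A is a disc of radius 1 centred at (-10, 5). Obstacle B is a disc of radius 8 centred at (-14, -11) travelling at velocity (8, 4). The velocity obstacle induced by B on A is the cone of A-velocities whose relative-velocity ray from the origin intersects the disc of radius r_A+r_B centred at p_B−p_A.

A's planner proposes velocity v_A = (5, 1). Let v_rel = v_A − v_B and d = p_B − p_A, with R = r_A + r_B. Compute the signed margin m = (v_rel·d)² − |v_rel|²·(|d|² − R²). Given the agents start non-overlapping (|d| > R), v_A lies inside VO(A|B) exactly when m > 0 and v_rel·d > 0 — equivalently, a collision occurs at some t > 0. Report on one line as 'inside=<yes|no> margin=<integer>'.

d = (-4, -16),  |d|² = 272;  R = 1+8 = 9,  c = 272−9² = 191
v_rel = (-3, -3),  |v_rel|² = 18;  v_rel·d = (-3)·(-4) + (-3)·(-16) = 60
18·t² − 120·t + 191 = 0  ⇒  m = 60² − 18·191 = 162
m = 162 > 0,  v_rel·d = 60 > 0  ⇒  inside

inside=yes margin=162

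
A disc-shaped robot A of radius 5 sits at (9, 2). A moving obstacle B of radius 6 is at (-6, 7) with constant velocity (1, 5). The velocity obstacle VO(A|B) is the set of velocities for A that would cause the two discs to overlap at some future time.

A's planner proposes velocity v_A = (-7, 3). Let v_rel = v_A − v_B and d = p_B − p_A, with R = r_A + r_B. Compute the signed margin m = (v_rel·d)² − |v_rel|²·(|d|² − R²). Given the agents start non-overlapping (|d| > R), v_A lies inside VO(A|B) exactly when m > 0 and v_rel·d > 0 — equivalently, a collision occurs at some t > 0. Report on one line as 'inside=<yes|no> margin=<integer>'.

d = (-15, 5),  |d|² = 250;  R = 5+6 = 11,  c = 250−11² = 129
v_rel = (-8, -2),  |v_rel|² = 68;  v_rel·d = (-8)·(-15) + (-2)·(5) = 110
68·t² − 220·t + 129 = 0  ⇒  m = 110² − 68·129 = 3328
m = 3328 > 0,  v_rel·d = 110 > 0  ⇒  inside

inside=yes margin=3328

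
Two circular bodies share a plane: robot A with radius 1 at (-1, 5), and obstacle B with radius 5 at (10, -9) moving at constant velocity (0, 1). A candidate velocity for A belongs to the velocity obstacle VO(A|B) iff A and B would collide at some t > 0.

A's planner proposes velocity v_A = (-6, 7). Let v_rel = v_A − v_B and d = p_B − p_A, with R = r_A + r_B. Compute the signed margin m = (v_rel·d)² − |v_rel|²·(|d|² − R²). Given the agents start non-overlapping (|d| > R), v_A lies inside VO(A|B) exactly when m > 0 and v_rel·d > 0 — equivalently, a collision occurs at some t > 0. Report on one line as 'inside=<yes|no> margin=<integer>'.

d = (11, -14),  |d|² = 317;  R = 1+5 = 6,  c = 317−6² = 281
v_rel = (-6, 6),  |v_rel|² = 72;  v_rel·d = (-6)·(11) + (6)·(-14) = -150
72·t² + 300·t + 281 = 0  ⇒  m = (-150)² − 72·281 = 2268
m = 2268 > 0,  v_rel·d = -150 < 0  ⇒  outside

inside=no margin=2268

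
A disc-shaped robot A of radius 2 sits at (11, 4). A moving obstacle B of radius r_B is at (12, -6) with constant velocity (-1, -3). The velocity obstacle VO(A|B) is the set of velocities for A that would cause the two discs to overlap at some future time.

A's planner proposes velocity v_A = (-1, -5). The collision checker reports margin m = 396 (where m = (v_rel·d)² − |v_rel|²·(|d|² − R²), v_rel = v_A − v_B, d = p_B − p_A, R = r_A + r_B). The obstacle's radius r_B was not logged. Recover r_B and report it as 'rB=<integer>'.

m = 396
d = (1, -10);  v_rel = (0, -2),  |v_rel|² = 4
v_rel×d = (0)·(-10) − (-2)·(1) = 2
since m = R²·4 − 2²:  R² = (4 + 396) / 4 = 100
R = √100 = 10  ⇒  r_B = 10 − 2 = 8

rB=8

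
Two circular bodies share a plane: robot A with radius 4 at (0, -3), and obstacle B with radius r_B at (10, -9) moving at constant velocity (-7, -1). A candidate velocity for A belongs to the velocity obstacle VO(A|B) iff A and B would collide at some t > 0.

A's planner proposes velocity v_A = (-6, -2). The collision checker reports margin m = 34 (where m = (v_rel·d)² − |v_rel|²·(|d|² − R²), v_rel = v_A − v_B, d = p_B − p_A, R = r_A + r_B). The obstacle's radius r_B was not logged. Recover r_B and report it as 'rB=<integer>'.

m = 34
d = (10, -6);  v_rel = (1, -1),  |v_rel|² = 2
v_rel×d = (1)·(-6) − (-1)·(10) = 4
since m = R²·2 − 4²:  R² = (16 + 34) / 2 = 25
R = √25 = 5  ⇒  r_B = 5 − 4 = 1

rB=1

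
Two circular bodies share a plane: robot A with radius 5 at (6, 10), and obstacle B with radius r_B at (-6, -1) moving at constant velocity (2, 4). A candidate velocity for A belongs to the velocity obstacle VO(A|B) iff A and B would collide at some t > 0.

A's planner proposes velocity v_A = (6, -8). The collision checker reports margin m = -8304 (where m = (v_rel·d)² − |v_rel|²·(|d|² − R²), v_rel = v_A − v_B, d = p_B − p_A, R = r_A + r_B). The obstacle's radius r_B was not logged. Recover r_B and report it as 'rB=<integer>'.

m = -8304
d = (-12, -11);  v_rel = (4, -12),  |v_rel|² = 160
v_rel×d = (4)·(-11) − (-12)·(-12) = -188
since m = R²·160 − (-188)²:  R² = (35344 + -8304) / 160 = 169
R = √169 = 13  ⇒  r_B = 13 − 5 = 8

rB=8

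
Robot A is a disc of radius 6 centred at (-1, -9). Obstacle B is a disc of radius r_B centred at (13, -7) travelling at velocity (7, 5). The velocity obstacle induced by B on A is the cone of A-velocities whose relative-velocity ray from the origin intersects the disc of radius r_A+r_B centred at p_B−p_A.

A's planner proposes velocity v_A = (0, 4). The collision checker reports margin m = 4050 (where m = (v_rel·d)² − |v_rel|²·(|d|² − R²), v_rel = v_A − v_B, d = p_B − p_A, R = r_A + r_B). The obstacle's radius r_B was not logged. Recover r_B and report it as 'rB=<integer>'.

m = 4050
d = (14, 2);  v_rel = (-7, -1),  |v_rel|² = 50
v_rel×d = (-7)·(2) − (-1)·(14) = 0
since m = R²·50 − 0²:  R² = (0 + 4050) / 50 = 81
R = √81 = 9  ⇒  r_B = 9 − 6 = 3

rB=3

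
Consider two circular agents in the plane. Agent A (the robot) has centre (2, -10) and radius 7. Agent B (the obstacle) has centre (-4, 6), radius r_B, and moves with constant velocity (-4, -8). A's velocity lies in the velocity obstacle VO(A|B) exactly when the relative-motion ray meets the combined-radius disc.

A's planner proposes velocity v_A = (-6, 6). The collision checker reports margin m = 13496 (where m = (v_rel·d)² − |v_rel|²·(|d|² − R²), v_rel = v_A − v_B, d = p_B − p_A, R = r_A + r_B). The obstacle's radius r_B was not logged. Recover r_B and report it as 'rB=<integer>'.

m = 13496
d = (-6, 16);  v_rel = (-2, 14),  |v_rel|² = 200
v_rel×d = (-2)·(16) − (14)·(-6) = 52
since m = R²·200 − 52²:  R² = (2704 + 13496) / 200 = 81
R = √81 = 9  ⇒  r_B = 9 − 7 = 2

rB=2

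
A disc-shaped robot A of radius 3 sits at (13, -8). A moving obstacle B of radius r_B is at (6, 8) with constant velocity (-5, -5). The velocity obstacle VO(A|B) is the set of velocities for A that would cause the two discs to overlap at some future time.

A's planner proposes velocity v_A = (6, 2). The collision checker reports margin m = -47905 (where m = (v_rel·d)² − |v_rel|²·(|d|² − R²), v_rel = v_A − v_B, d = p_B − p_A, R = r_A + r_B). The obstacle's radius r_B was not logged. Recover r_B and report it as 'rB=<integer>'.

m = -47905
d = (-7, 16);  v_rel = (11, 7),  |v_rel|² = 170
v_rel×d = (11)·(16) − (7)·(-7) = 225
since m = R²·170 − 225²:  R² = (50625 + -47905) / 170 = 16
R = √16 = 4  ⇒  r_B = 4 − 3 = 1

rB=1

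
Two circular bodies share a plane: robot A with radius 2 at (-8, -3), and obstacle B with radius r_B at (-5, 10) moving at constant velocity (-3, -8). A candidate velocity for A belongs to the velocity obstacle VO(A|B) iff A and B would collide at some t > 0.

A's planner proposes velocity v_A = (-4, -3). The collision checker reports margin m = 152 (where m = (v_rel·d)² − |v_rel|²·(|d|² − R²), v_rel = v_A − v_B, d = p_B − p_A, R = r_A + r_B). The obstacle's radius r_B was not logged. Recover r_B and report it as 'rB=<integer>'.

m = 152
d = (3, 13);  v_rel = (-1, 5),  |v_rel|² = 26
v_rel×d = (-1)·(13) − (5)·(3) = -28
since m = R²·26 − (-28)²:  R² = (784 + 152) / 26 = 36
R = √36 = 6  ⇒  r_B = 6 − 2 = 4

rB=4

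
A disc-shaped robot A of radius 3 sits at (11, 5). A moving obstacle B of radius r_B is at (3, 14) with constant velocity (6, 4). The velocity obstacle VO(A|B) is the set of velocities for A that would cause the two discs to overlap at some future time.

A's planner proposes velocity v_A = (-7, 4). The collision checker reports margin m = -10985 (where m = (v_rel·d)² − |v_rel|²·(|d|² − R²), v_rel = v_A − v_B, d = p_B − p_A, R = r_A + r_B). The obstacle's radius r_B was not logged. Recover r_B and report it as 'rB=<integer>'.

m = -10985
d = (-8, 9);  v_rel = (-13, 0),  |v_rel|² = 169
v_rel×d = (-13)·(9) − (0)·(-8) = -117
since m = R²·169 − (-117)²:  R² = (13689 + -10985) / 169 = 16
R = √16 = 4  ⇒  r_B = 4 − 3 = 1

rB=1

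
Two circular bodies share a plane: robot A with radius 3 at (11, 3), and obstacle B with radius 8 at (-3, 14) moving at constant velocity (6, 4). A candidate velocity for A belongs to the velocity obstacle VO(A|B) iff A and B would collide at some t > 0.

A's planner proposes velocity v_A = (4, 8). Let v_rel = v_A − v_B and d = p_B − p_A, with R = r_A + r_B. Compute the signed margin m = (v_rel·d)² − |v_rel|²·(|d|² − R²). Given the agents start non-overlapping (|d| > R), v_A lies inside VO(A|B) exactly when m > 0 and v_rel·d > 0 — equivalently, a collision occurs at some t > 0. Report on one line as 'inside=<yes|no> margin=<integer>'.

d = (-14, 11),  |d|² = 317;  R = 3+8 = 11,  c = 317−11² = 196
v_rel = (-2, 4),  |v_rel|² = 20;  v_rel·d = (-2)·(-14) + (4)·(11) = 72
20·t² − 144·t + 196 = 0  ⇒  m = 72² − 20·196 = 1264
m = 1264 > 0,  v_rel·d = 72 > 0  ⇒  inside

inside=yes margin=1264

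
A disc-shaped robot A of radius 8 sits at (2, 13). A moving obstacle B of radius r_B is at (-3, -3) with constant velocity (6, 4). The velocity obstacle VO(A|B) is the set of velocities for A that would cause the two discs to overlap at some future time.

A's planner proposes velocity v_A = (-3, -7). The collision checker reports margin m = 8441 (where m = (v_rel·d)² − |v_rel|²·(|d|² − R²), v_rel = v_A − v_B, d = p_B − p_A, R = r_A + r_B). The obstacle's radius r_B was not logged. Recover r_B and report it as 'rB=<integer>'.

m = 8441
d = (-5, -16);  v_rel = (-9, -11),  |v_rel|² = 202
v_rel×d = (-9)·(-16) − (-11)·(-5) = 89
since m = R²·202 − 89²:  R² = (7921 + 8441) / 202 = 81
R = √81 = 9  ⇒  r_B = 9 − 8 = 1

rB=1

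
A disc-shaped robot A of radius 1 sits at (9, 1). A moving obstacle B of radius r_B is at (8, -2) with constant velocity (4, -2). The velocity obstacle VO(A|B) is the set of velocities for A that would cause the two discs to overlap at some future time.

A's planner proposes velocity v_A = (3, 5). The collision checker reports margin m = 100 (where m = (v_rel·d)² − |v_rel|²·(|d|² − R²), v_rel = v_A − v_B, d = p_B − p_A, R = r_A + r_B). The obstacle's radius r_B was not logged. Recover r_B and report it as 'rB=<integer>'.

m = 100
d = (-1, -3);  v_rel = (-1, 7),  |v_rel|² = 50
v_rel×d = (-1)·(-3) − (7)·(-1) = 10
since m = R²·50 − 10²:  R² = (100 + 100) / 50 = 4
R = √4 = 2  ⇒  r_B = 2 − 1 = 1

rB=1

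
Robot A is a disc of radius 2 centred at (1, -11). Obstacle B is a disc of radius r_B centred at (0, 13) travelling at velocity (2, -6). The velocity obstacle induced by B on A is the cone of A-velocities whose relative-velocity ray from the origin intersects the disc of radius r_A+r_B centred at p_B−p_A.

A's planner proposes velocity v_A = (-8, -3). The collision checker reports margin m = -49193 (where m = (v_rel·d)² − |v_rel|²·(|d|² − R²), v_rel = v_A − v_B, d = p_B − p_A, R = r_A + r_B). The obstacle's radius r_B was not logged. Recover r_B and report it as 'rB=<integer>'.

m = -49193
d = (-1, 24);  v_rel = (-10, 3),  |v_rel|² = 109
v_rel×d = (-10)·(24) − (3)·(-1) = -237
since m = R²·109 − (-237)²:  R² = (56169 + -49193) / 109 = 64
R = √64 = 8  ⇒  r_B = 8 − 2 = 6

rB=6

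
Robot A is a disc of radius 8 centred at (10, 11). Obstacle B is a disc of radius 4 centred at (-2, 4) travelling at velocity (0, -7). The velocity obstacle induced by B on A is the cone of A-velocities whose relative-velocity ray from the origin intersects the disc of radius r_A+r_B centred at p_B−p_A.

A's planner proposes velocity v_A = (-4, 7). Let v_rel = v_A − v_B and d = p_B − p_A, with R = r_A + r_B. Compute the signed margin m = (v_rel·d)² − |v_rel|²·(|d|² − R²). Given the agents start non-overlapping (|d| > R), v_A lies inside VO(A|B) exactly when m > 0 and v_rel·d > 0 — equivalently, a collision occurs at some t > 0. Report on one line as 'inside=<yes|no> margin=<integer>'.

d = (-12, -7),  |d|² = 193;  R = 8+4 = 12,  c = 193−12² = 49
v_rel = (-4, 14),  |v_rel|² = 212;  v_rel·d = (-4)·(-12) + (14)·(-7) = -50
212·t² + 100·t + 49 = 0  ⇒  m = (-50)² − 212·49 = -7888
m = -7888 < 0,  v_rel·d = -50 < 0  ⇒  outside

inside=no margin=-7888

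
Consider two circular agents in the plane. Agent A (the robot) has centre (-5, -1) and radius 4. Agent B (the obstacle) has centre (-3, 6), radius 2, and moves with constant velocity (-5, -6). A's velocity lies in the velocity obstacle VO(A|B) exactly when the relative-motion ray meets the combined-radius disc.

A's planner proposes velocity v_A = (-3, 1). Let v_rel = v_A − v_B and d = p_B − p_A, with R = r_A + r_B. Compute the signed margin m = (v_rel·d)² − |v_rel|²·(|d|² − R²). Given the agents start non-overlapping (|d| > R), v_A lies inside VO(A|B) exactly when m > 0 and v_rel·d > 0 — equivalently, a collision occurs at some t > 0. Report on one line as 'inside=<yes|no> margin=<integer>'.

d = (2, 7),  |d|² = 53;  R = 4+2 = 6,  c = 53−6² = 17
v_rel = (2, 7),  |v_rel|² = 53;  v_rel·d = (2)·(2) + (7)·(7) = 53
53·t² − 106·t + 17 = 0  ⇒  m = 53² − 53·17 = 1908
m = 1908 > 0,  v_rel·d = 53 > 0  ⇒  inside

inside=yes margin=1908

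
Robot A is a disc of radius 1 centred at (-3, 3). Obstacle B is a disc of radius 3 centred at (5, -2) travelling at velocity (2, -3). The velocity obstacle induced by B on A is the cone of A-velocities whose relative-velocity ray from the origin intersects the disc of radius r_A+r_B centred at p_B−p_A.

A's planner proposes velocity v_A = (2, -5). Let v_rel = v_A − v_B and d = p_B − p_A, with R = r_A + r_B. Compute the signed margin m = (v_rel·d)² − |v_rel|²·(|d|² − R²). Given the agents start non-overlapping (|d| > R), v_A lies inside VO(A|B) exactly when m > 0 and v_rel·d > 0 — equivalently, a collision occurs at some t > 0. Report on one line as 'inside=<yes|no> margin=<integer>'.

d = (8, -5),  |d|² = 89;  R = 1+3 = 4,  c = 89−4² = 73
v_rel = (0, -2),  |v_rel|² = 4;  v_rel·d = (0)·(8) + (-2)·(-5) = 10
4·t² − 20·t + 73 = 0  ⇒  m = 10² − 4·73 = -192
m = -192 < 0,  v_rel·d = 10 > 0  ⇒  outside

inside=no margin=-192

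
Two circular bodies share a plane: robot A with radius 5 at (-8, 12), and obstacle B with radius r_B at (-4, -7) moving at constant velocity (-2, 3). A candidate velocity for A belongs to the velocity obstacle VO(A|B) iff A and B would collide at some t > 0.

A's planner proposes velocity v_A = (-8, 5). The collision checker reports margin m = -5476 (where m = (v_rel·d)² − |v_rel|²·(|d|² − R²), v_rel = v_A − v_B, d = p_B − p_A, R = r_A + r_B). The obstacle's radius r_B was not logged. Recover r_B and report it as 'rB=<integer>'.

m = -5476
d = (4, -19);  v_rel = (-6, 2),  |v_rel|² = 40
v_rel×d = (-6)·(-19) − (2)·(4) = 106
since m = R²·40 − 106²:  R² = (11236 + -5476) / 40 = 144
R = √144 = 12  ⇒  r_B = 12 − 5 = 7

rB=7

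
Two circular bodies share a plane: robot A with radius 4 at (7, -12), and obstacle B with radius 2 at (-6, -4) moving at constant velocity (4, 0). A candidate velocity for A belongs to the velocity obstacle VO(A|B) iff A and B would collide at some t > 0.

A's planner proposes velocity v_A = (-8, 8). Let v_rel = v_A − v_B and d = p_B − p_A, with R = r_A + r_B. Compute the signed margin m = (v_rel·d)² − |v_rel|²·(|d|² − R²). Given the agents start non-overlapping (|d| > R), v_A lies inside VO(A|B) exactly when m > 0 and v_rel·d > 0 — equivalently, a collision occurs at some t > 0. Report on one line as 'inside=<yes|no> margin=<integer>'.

d = (-13, 8),  |d|² = 233;  R = 4+2 = 6,  c = 233−6² = 197
v_rel = (-12, 8),  |v_rel|² = 208;  v_rel·d = (-12)·(-13) + (8)·(8) = 220
208·t² − 440·t + 197 = 0  ⇒  m = 220² − 208·197 = 7424
m = 7424 > 0,  v_rel·d = 220 > 0  ⇒  inside

inside=yes margin=7424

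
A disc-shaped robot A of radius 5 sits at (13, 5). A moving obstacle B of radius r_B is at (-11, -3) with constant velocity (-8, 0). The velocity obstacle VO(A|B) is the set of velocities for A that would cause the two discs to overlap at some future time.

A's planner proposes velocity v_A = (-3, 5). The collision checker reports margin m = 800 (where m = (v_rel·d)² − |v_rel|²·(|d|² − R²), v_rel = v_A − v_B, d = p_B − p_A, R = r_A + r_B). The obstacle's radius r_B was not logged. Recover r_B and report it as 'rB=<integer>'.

m = 800
d = (-24, -8);  v_rel = (5, 5),  |v_rel|² = 50
v_rel×d = (5)·(-8) − (5)·(-24) = 80
since m = R²·50 − 80²:  R² = (6400 + 800) / 50 = 144
R = √144 = 12  ⇒  r_B = 12 − 5 = 7

rB=7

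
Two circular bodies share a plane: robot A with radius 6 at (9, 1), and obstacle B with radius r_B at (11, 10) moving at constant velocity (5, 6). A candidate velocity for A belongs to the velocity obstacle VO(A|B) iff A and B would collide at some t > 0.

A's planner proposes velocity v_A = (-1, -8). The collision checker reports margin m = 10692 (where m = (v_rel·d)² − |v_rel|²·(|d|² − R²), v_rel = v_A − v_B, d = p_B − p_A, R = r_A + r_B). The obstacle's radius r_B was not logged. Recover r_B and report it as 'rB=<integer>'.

m = 10692
d = (2, 9);  v_rel = (-6, -14),  |v_rel|² = 232
v_rel×d = (-6)·(9) − (-14)·(2) = -26
since m = R²·232 − (-26)²:  R² = (676 + 10692) / 232 = 49
R = √49 = 7  ⇒  r_B = 7 − 6 = 1

rB=1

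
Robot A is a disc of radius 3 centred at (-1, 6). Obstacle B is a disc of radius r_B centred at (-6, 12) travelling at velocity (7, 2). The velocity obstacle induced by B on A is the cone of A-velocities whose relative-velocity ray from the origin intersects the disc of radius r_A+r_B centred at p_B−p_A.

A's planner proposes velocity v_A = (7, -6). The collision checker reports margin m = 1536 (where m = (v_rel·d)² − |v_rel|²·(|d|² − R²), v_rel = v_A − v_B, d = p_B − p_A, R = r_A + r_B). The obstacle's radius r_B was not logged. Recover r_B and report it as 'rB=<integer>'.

m = 1536
d = (-5, 6);  v_rel = (0, -8),  |v_rel|² = 64
v_rel×d = (0)·(6) − (-8)·(-5) = -40
since m = R²·64 − (-40)²:  R² = (1600 + 1536) / 64 = 49
R = √49 = 7  ⇒  r_B = 7 − 3 = 4

rB=4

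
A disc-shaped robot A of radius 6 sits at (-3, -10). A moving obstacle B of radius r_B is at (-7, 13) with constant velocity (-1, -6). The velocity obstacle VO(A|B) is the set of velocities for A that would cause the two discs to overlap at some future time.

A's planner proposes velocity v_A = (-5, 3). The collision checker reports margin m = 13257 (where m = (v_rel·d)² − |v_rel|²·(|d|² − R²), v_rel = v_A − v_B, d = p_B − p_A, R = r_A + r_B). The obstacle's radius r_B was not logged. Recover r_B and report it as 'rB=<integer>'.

m = 13257
d = (-4, 23);  v_rel = (-4, 9),  |v_rel|² = 97
v_rel×d = (-4)·(23) − (9)·(-4) = -56
since m = R²·97 − (-56)²:  R² = (3136 + 13257) / 97 = 169
R = √169 = 13  ⇒  r_B = 13 − 6 = 7

rB=7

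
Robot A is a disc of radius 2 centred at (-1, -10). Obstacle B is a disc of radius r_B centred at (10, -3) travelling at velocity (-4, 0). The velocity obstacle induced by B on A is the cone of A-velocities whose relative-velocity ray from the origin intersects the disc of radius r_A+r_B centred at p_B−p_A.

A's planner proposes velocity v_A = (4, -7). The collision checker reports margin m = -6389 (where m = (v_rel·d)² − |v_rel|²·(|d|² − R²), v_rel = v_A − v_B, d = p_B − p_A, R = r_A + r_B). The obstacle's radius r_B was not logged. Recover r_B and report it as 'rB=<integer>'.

m = -6389
d = (11, 7);  v_rel = (8, -7),  |v_rel|² = 113
v_rel×d = (8)·(7) − (-7)·(11) = 133
since m = R²·113 − 133²:  R² = (17689 + -6389) / 113 = 100
R = √100 = 10  ⇒  r_B = 10 − 2 = 8

rB=8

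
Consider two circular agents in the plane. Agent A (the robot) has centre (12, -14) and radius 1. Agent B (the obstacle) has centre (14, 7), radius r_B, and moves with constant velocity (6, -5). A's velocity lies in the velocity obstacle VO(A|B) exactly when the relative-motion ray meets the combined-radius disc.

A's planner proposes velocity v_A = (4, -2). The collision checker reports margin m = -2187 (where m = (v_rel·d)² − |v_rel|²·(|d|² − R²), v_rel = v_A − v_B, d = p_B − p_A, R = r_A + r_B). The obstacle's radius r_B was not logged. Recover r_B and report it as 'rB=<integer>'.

m = -2187
d = (2, 21);  v_rel = (-2, 3),  |v_rel|² = 13
v_rel×d = (-2)·(21) − (3)·(2) = -48
since m = R²·13 − (-48)²:  R² = (2304 + -2187) / 13 = 9
R = √9 = 3  ⇒  r_B = 3 − 1 = 2

rB=2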